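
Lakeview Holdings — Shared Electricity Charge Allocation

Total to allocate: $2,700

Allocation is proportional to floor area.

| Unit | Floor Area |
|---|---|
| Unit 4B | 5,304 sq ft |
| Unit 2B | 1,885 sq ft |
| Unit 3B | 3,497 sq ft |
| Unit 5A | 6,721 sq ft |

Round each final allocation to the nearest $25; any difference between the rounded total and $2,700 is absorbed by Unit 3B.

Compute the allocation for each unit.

Unit 4B: $825 | Unit 2B: $300 | Unit 3B: $525 | Unit 5A: $1,050

Total floor area = 17,407.
Proportional shares: Unit 4B 5,304/17,407 × $2,700 = 822.70; Unit 2B 1,885/17,407 × $2,700 = 292.38; Unit 3B 3,497/17,407 × $2,700 = 542.42; Unit 5A 6,721/17,407 × $2,700 = 1,042.49.
Rounded to nearest $25: Unit 4B $825; Unit 2B $300; Unit 3B $550; Unit 5A $1,050. Sum = $2,725.
Difference $2,700 − $2,725 = −$25 applied to Unit 3B: Unit 3B becomes $525.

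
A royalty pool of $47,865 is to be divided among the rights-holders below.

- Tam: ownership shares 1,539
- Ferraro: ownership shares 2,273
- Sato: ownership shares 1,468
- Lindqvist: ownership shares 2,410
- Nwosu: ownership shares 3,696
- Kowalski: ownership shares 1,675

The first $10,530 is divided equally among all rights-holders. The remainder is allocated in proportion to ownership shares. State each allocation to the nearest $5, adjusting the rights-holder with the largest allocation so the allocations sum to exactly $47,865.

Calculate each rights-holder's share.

First tranche $10,530 split equally: $1,755 each.
Remainder $37,335 by ownership shares (total 13,061): Tam 4,399.25 → $4,400; Ferraro 6,497.39 → $6,495; Sato 4,196.29 → $4,195; Lindqvist 6,889.01 → $6,890; Nwosu 10,565.05 → $10,565; Kowalski 4,788.00 → $4,790.
Totals: Tam $1,755 + $4,400 = $6,155; Ferraro $1,755 + $6,495 = $8,250; Sato $1,755 + $4,195 = $5,950; Lindqvist $1,755 + $6,890 = $8,645; Nwosu $1,755 + $10,565 = $12,320; Kowalski $1,755 + $4,790 = $6,545.

Tam: $6,155 · Ferraro: $8,250 · Sato: $5,950 · Lindqvist: $8,645 · Nwosu: $12,320 · Kowalski: $6,545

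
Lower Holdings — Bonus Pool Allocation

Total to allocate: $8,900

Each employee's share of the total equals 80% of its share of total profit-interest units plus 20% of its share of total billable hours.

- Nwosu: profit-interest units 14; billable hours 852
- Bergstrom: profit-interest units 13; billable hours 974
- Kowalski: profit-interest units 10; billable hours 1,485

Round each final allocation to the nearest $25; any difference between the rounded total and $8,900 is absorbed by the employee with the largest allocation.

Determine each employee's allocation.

Nwosu: $3,150 | Bergstrom: $3,025 | Kowalski: $2,725

Totals — profit-interest units 37, billable hours 3,311.
Combined weights (80% profit-interest units + 20% billable hours): Nwosu 0.3542; Bergstrom 0.3399; Kowalski 0.3059.
Raw shares: Nwosu 3,152.09; Bergstrom 3,025.25; Kowalski 2,722.66.
Rounded to nearest $25: Nwosu $3,150; Bergstrom $3,025; Kowalski $2,725. Sum = $8,900.
Sum already equals the total — no adjustment.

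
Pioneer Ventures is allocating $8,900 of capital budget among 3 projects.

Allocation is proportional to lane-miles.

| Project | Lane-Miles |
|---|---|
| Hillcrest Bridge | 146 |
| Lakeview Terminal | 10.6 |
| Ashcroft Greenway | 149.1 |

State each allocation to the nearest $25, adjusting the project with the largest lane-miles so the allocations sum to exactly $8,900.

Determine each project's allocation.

Sum of lane-miles: 146 + 10.6 + 149.1 = 305.7.
Proportional shares: Hillcrest Bridge 4,250.57; Lakeview Terminal 308.60; Ashcroft Greenway 4,340.82.
Rounded to nearest $25: Hillcrest Bridge $4,250; Lakeview Terminal $300; Ashcroft Greenway $4,350. Sum = $8,900.
No rounding difference to absorb.

Hillcrest Bridge: $4,250 · Lakeview Terminal: $300 · Ashcroft Greenway: $4,350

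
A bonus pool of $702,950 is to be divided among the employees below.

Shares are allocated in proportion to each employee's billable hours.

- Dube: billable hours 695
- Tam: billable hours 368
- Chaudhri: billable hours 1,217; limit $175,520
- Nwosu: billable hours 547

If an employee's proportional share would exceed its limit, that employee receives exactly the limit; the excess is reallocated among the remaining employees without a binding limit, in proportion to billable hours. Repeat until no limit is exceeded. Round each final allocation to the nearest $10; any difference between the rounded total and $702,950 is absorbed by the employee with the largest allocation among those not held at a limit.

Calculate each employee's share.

Total billable hours = 2,827.
Unconstrained shares: Dube 172,815.79; Tam 91,505.34; Chaudhri 302,614.13; Nwosu 136,014.73.
Held at cap: Chaudhri ($175,520); remaining pool $527,430 reallocated over remaining billable hours 1,610.
Redistributed shares: Dube 227,679.41 → $227,680; Tam 120,555.43 → $120,560; Nwosu 179,195.16 → $179,200.
Rounding difference −$10 applied to Dube → $227,670.

Dube: $227,670; Tam: $120,560; Chaudhri: $175,520; Nwosu: $179,200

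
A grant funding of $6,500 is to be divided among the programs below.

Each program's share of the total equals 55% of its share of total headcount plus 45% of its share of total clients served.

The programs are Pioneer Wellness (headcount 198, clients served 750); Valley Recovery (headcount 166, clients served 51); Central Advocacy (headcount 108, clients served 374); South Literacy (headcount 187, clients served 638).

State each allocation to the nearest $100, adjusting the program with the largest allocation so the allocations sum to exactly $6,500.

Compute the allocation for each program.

Pioneer Wellness: $2,300 | Valley Recovery: $1,000 | Central Advocacy: $1,200 | South Literacy: $2,000

Headcount total 659; clients served total 1,813.
Composite weights (55% headcount + 45% clients served): Pioneer Wellness 0.3514; Valley Recovery 0.1512; Central Advocacy 0.1830; South Literacy 0.3144.
Pro-rata amounts: Pioneer Wellness 2,284.14; Valley Recovery 982.81; Central Advocacy 1,189.28; South Literacy 2,043.77.
At nearest $100: Pioneer Wellness $2,300; Valley Recovery $1,000; Central Advocacy $1,200; South Literacy $2,000. Sum = $6,500.
Rounded total matches; no reconciliation needed.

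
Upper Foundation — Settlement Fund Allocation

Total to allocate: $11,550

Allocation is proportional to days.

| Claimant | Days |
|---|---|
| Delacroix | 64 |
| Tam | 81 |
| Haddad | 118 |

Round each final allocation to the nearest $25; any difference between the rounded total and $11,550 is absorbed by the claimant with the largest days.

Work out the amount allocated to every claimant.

Days total: 263.
Pro-rata amounts: Delacroix 64/263 × $11,550 = 2,810.65; Tam 81/263 × $11,550 = 3,557.22; Haddad 118/263 × $11,550 = 5,182.13.
Rounded to nearest $25: Delacroix $2,800; Tam $3,550; Haddad $5,175. Sum = $11,525.
Difference $11,550 − $11,525 = +$25 applied to largest days (Haddad): Haddad becomes $5,200.

Delacroix: $2,800 · Tam: $3,550 · Haddad: $5,200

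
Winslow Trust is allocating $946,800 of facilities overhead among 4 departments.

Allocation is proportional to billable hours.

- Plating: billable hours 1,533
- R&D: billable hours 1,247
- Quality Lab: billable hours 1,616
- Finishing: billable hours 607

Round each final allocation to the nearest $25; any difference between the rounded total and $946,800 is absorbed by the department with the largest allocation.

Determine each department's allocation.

Plating: $290,125; R&D: $236,000; Quality Lab: $305,800; Finishing: $114,875

Billable hours total: 5,003.
Raw shares: Plating 1,533/5,003 × $946,800 = 290,114.81; R&D 1,247/5,003 × $946,800 = 235,990.33; Quality Lab 1,616/5,003 × $946,800 = 305,822.27; Finishing 607/5,003 × $946,800 = 114,872.60.
After rounding ($25): Plating $290,125; R&D $236,000; Quality Lab $305,825; Finishing $114,875. Sum = $946,825.
Difference $946,800 − $946,825 = −$25 applied to largest allocation (Quality Lab): Quality Lab becomes $305,800.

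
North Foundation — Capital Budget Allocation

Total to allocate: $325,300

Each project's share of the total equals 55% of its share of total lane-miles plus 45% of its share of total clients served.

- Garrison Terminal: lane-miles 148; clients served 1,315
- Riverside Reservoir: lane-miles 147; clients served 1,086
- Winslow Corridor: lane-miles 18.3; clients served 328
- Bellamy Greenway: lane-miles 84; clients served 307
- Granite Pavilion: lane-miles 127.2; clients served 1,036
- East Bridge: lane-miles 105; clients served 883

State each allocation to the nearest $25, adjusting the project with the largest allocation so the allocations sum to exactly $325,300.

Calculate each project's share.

Garrison Terminal: $80,900 · Riverside Reservoir: $73,875 · Winslow Corridor: $14,900 · Bellamy Greenway: $32,950 · Granite Pavilion: $66,750 · East Bridge: $55,925

Totals — lane-miles 629.5, clients served 4,955.
Combined weights (55% lane-miles + 45% clients served): Garrison Terminal 0.2487; Riverside Reservoir 0.2271; Winslow Corridor 0.0458; Bellamy Greenway 0.1013; Granite Pavilion 0.2052; East Bridge 0.1719.
Raw shares: Garrison Terminal 80,913.10; Riverside Reservoir 73,863.57; Winslow Corridor 14,891.25; Bellamy Greenway 32,943.95; Granite Pavilion 66,758.91; East Bridge 55,929.22.
At nearest $25: Garrison Terminal $80,925; Riverside Reservoir $73,875; Winslow Corridor $14,900; Bellamy Greenway $32,950; Granite Pavilion $66,750; East Bridge $55,925. Sum = $325,325.
Difference $325,300 − $325,325 = −$25 applied to largest allocation (Garrison Terminal): Garrison Terminal becomes $80,900.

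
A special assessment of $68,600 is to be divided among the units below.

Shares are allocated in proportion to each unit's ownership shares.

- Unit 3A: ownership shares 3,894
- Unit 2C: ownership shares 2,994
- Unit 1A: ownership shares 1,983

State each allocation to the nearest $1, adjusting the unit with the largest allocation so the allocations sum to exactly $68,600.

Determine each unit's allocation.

Sum of ownership shares: 8,871.
Raw shares: Unit 3A 3,894/8,871 × $68,600 = 30,112.55; Unit 2C 2,994/8,871 × $68,600 = 23,152.79; Unit 1A 1,983/8,871 × $68,600 = 15,334.66.
At nearest $1: Unit 3A $30,113; Unit 2C $23,153; Unit 1A $15,335. Sum = $68,601.
Difference $68,600 − $68,601 = −$1 applied to largest allocation (Unit 3A): Unit 3A becomes $30,112.

Unit 3A: $30,112; Unit 2C: $23,153; Unit 1A: $15,335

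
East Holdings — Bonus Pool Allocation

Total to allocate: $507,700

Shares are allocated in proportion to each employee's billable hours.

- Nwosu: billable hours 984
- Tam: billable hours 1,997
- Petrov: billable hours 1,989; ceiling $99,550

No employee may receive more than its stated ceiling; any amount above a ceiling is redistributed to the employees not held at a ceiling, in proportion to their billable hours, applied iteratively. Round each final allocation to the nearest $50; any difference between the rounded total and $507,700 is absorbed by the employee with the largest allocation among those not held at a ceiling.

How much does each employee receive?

Nwosu: $134,750 · Tam: $273,400 · Petrov: $99,550

Combined billable hours = 4,970.
Unconstrained shares: Nwosu 100,518.47; Tam 203,999.38; Petrov 203,182.15.
Cap binds for Petrov ($99,550); balance $408,150 reallocated over remaining billable hours 2,981.
Remaining shares: Nwosu 134,726.47 → $134,750; Tam 273,423.53 → $273,400.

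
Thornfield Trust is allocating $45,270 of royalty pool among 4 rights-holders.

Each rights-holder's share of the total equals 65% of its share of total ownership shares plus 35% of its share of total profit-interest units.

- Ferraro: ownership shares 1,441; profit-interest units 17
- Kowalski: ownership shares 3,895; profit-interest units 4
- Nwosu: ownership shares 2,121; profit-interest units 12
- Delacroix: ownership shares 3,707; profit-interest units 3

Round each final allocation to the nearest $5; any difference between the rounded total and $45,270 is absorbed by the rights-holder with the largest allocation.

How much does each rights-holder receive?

Ownership shares total 11,164; profit-interest units total 36.
Blended shares (65% ownership shares + 35% profit-interest units): Ferraro 0.2492; Kowalski 0.2657; Nwosu 0.2402; Delacroix 0.2450.
Raw shares: Ferraro 11,280.24; Kowalski 12,026.74; Nwosu 10,871.92; Delacroix 11,091.10.
At nearest $5: Ferraro $11,280; Kowalski $12,025; Nwosu $10,870; Delacroix $11,090. Sum = $45,265.
Difference $45,270 − $45,265 = +$5 applied to largest allocation (Kowalski): Kowalski becomes $12,030.

Ferraro: $11,280 | Kowalski: $12,030 | Nwosu: $10,870 | Delacroix: $11,090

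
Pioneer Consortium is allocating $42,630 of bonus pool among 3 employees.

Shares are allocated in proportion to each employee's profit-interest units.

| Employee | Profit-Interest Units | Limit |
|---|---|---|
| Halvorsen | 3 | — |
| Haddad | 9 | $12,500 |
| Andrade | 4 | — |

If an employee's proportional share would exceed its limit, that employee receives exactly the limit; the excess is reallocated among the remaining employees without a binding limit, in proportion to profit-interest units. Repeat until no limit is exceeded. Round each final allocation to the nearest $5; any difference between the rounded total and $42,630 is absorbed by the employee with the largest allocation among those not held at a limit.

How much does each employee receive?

Combined profit-interest units = 16.
Unconstrained shares: Halvorsen 7,993.12; Haddad 23,979.38; Andrade 10,657.50.
Capped: Haddad ($12,500); balance $30,130 reallocated over remaining profit-interest units 7.
Remaining shares: Halvorsen 12,912.86 → $12,915; Andrade 17,217.14 → $17,215.

Halvorsen: $12,915 | Haddad: $12,500 | Andrade: $17,215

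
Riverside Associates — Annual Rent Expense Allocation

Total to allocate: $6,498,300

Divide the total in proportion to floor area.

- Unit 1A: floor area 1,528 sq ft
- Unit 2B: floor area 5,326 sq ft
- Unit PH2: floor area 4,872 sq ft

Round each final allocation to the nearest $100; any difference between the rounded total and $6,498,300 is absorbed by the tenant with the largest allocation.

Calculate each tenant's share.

Floor area total: 11,726.
Proportional shares: Unit 1A 1,528/11,726 × $6,498,300 = 846,785.13; Unit 2B 5,326/11,726 × $6,498,300 = 2,951,556.01; Unit PH2 4,872/11,726 × $6,498,300 = 2,699,958.86.
Rounded to nearest $100: Unit 1A $846,800; Unit 2B $2,951,600; Unit PH2 $2,700,000. Sum = $6,498,400.
Difference $6,498,300 − $6,498,400 = −$100 applied to largest allocation (Unit 2B): Unit 2B becomes $2,951,500.

Unit 1A: $846,800; Unit 2B: $2,951,500; Unit PH2: $2,700,000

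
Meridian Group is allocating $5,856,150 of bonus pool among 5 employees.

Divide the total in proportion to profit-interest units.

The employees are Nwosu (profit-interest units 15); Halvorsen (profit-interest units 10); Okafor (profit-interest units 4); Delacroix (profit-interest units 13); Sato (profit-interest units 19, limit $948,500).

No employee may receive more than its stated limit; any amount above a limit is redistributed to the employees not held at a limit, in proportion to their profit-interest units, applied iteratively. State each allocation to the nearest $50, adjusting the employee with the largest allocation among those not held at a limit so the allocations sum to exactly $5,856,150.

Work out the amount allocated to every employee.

Nwosu: $1,752,700; Halvorsen: $1,168,500; Okafor: $467,400; Delacroix: $1,519,050; Sato: $948,500

Total profit-interest units = 61.
Proportional shares (ignoring caps): Nwosu 1,440,036.89; Halvorsen 960,024.59; Okafor 384,009.84; Delacroix 1,248,031.97; Sato 1,824,046.72.
Held at cap: Sato ($948,500); remaining pool $4,907,650 reallocated over remaining profit-interest units 42.
Shares after redistribution: Nwosu 1,752,732.14 → $1,752,750; Halvorsen 1,168,488.10 → $1,168,500; Okafor 467,395.24 → $467,400; Delacroix 1,519,034.52 → $1,519,050.
Rounding difference −$50 applied to Nwosu → $1,752,700.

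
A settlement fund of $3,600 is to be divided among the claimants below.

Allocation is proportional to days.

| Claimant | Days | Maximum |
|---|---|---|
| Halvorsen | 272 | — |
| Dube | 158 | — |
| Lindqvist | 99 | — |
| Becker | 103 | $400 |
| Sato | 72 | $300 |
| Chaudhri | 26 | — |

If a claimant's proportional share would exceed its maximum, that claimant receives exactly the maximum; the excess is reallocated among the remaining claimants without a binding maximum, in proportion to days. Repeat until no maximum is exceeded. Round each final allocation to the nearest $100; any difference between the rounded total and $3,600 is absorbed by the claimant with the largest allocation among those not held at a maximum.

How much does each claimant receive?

Sum of days: 730.
Proportional shares (ignoring caps): Halvorsen 1,341.37; Dube 779.18; Lindqvist 488.22; Becker 507.95; Sato 355.07; Chaudhri 128.22.
Cap binds for Becker ($400), Sato ($300); residual $2,900 reallocated over remaining days 555.
Redistributed shares: Halvorsen 1,421.26 → $1,400; Dube 825.59 → $800; Lindqvist 517.30 → $500; Chaudhri 135.86 → $100.
Rounding difference +$100 applied to Halvorsen → $1,500.

Halvorsen: $1,500; Dube: $800; Lindqvist: $500; Becker: $400; Sato: $300; Chaudhri: $100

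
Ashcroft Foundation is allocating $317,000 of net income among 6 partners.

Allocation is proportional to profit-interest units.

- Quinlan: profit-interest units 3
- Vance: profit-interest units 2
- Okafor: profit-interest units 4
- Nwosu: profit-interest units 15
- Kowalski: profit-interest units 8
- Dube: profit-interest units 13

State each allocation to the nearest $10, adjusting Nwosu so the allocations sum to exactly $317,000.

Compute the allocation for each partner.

Quinlan: $21,130 | Vance: $14,090 | Okafor: $28,180 | Nwosu: $105,660 | Kowalski: $56,360 | Dube: $91,580

Total profit-interest units = 45.
Unrounded shares: Quinlan 3/45 × $317,000 = 21,133.33; Vance 2/45 × $317,000 = 14,088.89; Okafor 4/45 × $317,000 = 28,177.78; Nwosu 15/45 × $317,000 = 105,666.67; Kowalski 8/45 × $317,000 = 56,355.56; Dube 13/45 × $317,000 = 91,577.78.
At nearest $10: Quinlan $21,130; Vance $14,090; Okafor $28,180; Nwosu $105,670; Kowalski $56,360; Dube $91,580. Sum = $317,010.
Difference $317,000 − $317,010 = −$10 applied to Nwosu: Nwosu becomes $105,660.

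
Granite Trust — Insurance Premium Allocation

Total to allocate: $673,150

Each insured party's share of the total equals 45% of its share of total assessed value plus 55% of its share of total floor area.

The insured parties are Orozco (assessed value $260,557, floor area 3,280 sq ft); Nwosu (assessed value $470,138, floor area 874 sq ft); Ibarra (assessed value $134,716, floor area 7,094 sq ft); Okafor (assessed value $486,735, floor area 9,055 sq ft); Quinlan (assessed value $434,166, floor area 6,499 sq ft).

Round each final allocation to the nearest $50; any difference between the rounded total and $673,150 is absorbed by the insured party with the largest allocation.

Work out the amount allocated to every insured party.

Orozco: $89,500 · Nwosu: $91,800 · Ibarra: $120,850 · Okafor: $207,600 · Quinlan: $163,400

Totals — assessed value 1,786,312, floor area 26,802.
Combined weights (45% assessed value + 55% floor area): Orozco 0.1329; Nwosu 0.1364; Ibarra 0.1795; Okafor 0.3084; Quinlan 0.2427.
Pro-rata amounts: Orozco 89,493.14; Nwosu 91,797.71; Ibarra 120,838.52; Okafor 207,621.36; Quinlan 163,399.27.
At nearest $50: Orozco $89,500; Nwosu $91,800; Ibarra $120,850; Okafor $207,600; Quinlan $163,400. Sum = $673,150.
Rounded total matches; no reconciliation needed.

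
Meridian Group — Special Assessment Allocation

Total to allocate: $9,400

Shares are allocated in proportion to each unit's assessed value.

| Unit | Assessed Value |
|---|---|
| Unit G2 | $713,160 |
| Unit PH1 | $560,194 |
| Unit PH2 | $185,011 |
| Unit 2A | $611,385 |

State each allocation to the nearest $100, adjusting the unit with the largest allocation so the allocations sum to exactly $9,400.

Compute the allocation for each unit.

Unit G2: $3,300; Unit PH1: $2,500; Unit PH2: $800; Unit 2A: $2,800

Assessed value total: 2,069,750.
Pro-rata amounts: Unit G2 713,160/2,069,750 × $9,400 = 3,238.90; Unit PH1 560,194/2,069,750 × $9,400 = 2,544.18; Unit PH2 185,011/2,069,750 × $9,400 = 840.25; Unit 2A 611,385/2,069,750 × $9,400 = 2,776.67.
After rounding ($100): Unit G2 $3,200; Unit PH1 $2,500; Unit PH2 $800; Unit 2A $2,800. Sum = $9,300.
Difference $9,400 − $9,300 = +$100 applied to largest allocation (Unit G2): Unit G2 becomes $3,300.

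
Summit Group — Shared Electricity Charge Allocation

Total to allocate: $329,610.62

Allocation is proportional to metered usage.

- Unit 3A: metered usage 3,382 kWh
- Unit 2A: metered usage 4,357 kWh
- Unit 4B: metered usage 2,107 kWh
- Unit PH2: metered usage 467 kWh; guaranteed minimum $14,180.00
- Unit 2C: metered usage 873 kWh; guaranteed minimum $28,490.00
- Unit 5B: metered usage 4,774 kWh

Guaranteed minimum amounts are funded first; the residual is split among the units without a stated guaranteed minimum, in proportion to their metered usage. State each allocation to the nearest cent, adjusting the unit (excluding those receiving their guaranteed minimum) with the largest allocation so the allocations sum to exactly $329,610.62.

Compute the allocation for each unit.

Unit 3A: $66,377.10 · Unit 2A: $85,513.02 · Unit 4B: $41,353.21 · Unit PH2: $14,180.00 · Unit 2C: $28,490.00 · Unit 5B: $93,697.29

Fund the minimums — Unit PH2 $14,180.00; Unit 2C $28,490.00. Remaining pool $286,940.62.
Remaining pool split over remaining metered usage 14,620: Unit 3A 66,377.0983 → $66,377.10; Unit 2A 85,513.0151 → $85,513.02; Unit 4B 41,353.2070 → $41,353.21; Unit 5B 93,697.2996 → $93,697.30.
Rounding difference −$0.01 applied to Unit 5B → $93,697.29.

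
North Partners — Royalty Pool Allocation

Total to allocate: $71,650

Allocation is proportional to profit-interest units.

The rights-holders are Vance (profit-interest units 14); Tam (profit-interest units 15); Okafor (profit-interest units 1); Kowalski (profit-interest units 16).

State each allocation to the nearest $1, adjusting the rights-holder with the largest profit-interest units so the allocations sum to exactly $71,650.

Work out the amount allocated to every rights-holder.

Vance: $21,807; Tam: $23,364; Okafor: $1,558; Kowalski: $24,921

Total profit-interest units = 14 + 15 + 1 + 16 = 46.
Pro-rata amounts: Vance 21,806.52; Tam 23,364.13; Okafor 1,557.61; Kowalski 24,921.74.
After rounding ($1): Vance $21,807; Tam $23,364; Okafor $1,558; Kowalski $24,922. Sum = $71,651.
Difference $71,650 − $71,651 = −$1 applied to largest profit-interest units (Kowalski): Kowalski becomes $24,921.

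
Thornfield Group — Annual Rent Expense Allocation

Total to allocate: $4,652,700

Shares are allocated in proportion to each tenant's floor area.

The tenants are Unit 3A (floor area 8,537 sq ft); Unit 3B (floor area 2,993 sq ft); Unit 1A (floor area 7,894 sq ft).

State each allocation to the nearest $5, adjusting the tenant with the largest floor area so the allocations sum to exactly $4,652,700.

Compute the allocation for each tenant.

Total floor area = 19,424.
Raw shares: Unit 3A 8,537/19,424 × $4,652,700 = 2,044,898.06; Unit 3B 2,993/19,424 × $4,652,700 = 716,923.97; Unit 1A 7,894/19,424 × $4,652,700 = 1,890,877.98.
At nearest $5: Unit 3A $2,044,900; Unit 3B $716,925; Unit 1A $1,890,880. Sum = $4,652,705.
Difference $4,652,700 − $4,652,705 = −$5 applied to largest floor area (Unit 3A): Unit 3A becomes $2,044,895.

Unit 3A: $2,044,895 · Unit 3B: $716,925 · Unit 1A: $1,890,880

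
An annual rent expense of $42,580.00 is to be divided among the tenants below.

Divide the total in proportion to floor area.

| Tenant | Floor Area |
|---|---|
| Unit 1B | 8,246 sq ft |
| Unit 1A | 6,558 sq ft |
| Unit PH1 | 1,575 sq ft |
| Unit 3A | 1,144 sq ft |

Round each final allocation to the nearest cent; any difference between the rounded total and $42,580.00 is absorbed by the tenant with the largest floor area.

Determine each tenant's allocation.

Sum of floor area: 8,246 + 6,558 + 1,575 + 1,144 = 17,523.
Pro-rata amounts: Unit 1B 20,037.3612; Unit 1A 15,935.6069; Unit PH1 3,827.1700; Unit 3A 2,779.8619.
Rounded to nearest cent: Unit 1B $20,037.36; Unit 1A $15,935.61; Unit PH1 $3,827.17; Unit 3A $2,779.86. Sum = $42,580.00.
Sum already equals the total — no adjustment.

Unit 1B: $20,037.36; Unit 1A: $15,935.61; Unit PH1: $3,827.17; Unit 3A: $2,779.86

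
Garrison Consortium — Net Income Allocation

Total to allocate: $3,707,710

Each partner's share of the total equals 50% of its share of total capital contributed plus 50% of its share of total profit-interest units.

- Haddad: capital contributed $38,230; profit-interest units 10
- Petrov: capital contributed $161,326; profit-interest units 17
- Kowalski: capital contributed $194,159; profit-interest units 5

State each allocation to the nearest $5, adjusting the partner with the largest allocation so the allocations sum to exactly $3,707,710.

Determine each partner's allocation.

Haddad: $759,340 | Petrov: $1,744,485 | Kowalski: $1,203,885

Capital contributed total 393,715; profit-interest units total 32.
Composite weights (50% capital contributed + 50% profit-interest units): Haddad 0.2048; Petrov 0.4705; Kowalski 0.3247.
Unrounded shares: Haddad 759,340.30; Petrov 1,744,483.58; Kowalski 1,203,886.13.
Rounded to nearest $5: Haddad $759,340; Petrov $1,744,485; Kowalski $1,203,885. Sum = $3,707,710.
Sum already equals the total — no adjustment.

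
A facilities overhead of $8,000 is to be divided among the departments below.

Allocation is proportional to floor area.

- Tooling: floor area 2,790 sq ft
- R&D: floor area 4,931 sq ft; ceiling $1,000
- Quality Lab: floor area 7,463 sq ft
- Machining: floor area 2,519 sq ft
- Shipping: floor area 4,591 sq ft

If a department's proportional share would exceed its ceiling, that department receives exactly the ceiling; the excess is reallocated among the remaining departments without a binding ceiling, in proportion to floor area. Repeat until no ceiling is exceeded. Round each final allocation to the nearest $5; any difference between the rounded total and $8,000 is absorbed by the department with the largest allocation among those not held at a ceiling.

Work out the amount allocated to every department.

Tooling: $1,125 | R&D: $1,000 | Quality Lab: $3,010 | Machining: $1,015 | Shipping: $1,850

Total floor area = 22,294.
Proportional shares (ignoring caps): Tooling 1,001.17; R&D 1,769.44; Quality Lab 2,678.03; Machining 903.92; Shipping 1,647.44.
Cap binds for R&D ($1,000); remaining pool $7,000 reallocated over remaining floor area 17,363.
Shares after redistribution: Tooling 1,124.81 → $1,125; Quality Lab 3,008.75 → $3,010; Machining 1,015.55 → $1,015; Shipping 1,850.89 → $1,850.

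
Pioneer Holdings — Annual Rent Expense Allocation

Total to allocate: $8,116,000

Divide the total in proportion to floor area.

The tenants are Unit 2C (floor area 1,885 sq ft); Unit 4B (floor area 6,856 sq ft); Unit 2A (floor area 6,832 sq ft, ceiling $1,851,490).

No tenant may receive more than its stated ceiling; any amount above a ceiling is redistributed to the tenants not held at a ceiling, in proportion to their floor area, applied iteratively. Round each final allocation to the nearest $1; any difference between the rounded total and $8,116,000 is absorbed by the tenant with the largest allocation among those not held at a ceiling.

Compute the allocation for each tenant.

Sum of floor area: 15,573.
Proportional shares (ignoring caps): Unit 2C 982,383.61; Unit 4B 3,573,062.09; Unit 2A 3,560,554.29.
Held at cap: Unit 2A ($1,851,490); balance $6,264,510 reallocated over remaining floor area 8,741.
Shares after redistribution: Unit 2C 1,350,943.98 → $1,350,944; Unit 4B 4,913,566.02 → $4,913,566.

Unit 2C: $1,350,944 · Unit 4B: $4,913,566 · Unit 2A: $1,851,490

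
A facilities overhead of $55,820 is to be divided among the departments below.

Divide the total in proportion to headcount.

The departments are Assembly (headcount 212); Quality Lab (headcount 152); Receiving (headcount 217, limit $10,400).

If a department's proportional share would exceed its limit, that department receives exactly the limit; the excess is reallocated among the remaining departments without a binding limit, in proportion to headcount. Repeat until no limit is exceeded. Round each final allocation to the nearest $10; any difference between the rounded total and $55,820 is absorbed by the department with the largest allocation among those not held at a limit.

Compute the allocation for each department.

Sum of headcount: 581.
Unconstrained shares: Assembly 20,368.06; Quality Lab 14,603.51; Receiving 20,848.43.
Held at cap: Receiving ($10,400); residual $45,420 reallocated over remaining headcount 364.
Shares after redistribution: Assembly 26,453.41 → $26,450; Quality Lab 18,966.59 → $18,970.

Assembly: $26,450; Quality Lab: $18,970; Receiving: $10,400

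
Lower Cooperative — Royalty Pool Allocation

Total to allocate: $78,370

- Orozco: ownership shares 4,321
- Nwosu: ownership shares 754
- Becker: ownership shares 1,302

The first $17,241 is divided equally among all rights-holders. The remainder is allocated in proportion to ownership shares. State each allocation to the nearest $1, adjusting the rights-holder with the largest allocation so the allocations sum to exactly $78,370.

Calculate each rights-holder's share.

Orozco: $47,167; Nwosu: $12,975; Becker: $18,228

First tranche $17,241 split equally: $5,747 each.
Remainder $61,129 by ownership shares (total 6,377): Orozco 41,420.48 → $41,420; Nwosu 7,227.73 → $7,228; Becker 12,480.78 → $12,481.
Totals: Orozco $5,747 + $41,420 = $47,167; Nwosu $5,747 + $7,228 = $12,975; Becker $5,747 + $12,481 = $18,228.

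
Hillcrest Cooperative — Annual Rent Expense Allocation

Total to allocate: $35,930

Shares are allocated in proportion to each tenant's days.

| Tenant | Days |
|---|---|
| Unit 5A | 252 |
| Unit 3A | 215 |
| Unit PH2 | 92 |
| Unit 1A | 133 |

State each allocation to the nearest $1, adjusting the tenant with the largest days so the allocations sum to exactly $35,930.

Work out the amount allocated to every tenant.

Days total: 252 + 215 + 92 + 133 = 692.
Pro-rata amounts: Unit 5A 13,084.34; Unit 3A 11,163.22; Unit PH2 4,776.82; Unit 1A 6,905.62.
At nearest $1: Unit 5A $13,084; Unit 3A $11,163; Unit PH2 $4,777; Unit 1A $6,906. Sum = $35,930.
Sum already equals the total — no adjustment.

Unit 5A: $13,084; Unit 3A: $11,163; Unit PH2: $4,777; Unit 1A: $6,906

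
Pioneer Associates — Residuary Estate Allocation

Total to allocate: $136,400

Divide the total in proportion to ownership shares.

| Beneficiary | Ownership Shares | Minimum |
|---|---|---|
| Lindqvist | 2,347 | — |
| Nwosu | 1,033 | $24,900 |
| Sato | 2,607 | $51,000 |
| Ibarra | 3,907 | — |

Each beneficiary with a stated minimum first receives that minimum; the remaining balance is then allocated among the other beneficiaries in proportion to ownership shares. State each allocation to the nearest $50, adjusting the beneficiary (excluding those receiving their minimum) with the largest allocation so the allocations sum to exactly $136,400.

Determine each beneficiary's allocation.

Minimums first: Nwosu $24,900; Sato $51,000. Residual $60,500.
Residual split over remaining ownership shares 6,254: Lindqvist 22,704.43 → $22,700; Ibarra 37,795.57 → $37,800.

Lindqvist: $22,700 · Nwosu: $24,900 · Sato: $51,000 · Ibarra: $37,800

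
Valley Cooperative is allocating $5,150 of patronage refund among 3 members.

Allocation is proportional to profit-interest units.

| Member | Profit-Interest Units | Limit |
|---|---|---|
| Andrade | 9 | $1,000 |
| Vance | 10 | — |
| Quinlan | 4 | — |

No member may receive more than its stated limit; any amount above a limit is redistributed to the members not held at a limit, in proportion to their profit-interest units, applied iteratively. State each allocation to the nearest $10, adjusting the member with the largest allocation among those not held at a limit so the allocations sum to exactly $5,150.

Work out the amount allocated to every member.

Combined profit-interest units = 23.
Unconstrained shares: Andrade 2,015.22; Vance 2,239.13; Quinlan 895.65.
Capped: Andrade ($1,000); residual $4,150 reallocated over remaining profit-interest units 14.
Redistributed shares: Vance 2,964.29 → $2,960; Quinlan 1,185.71 → $1,190.

Andrade: $1,000 | Vance: $2,960 | Quinlan: $1,190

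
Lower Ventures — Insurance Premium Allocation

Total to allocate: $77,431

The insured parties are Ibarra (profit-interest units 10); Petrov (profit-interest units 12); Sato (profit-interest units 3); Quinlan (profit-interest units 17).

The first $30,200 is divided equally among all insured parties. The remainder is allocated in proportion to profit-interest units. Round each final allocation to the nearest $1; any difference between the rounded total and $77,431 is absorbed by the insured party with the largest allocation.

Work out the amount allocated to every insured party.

First tranche $30,200 split equally: $7,550 each.
Remainder $47,231 by profit-interest units (total 42): Ibarra 11,245.48 → $11,245; Petrov 13,494.57 → $13,495; Sato 3,373.64 → $3,374; Quinlan 19,117.31 → $19,117.
Totals: Ibarra $7,550 + $11,245 = $18,795; Petrov $7,550 + $13,495 = $21,045; Sato $7,550 + $3,374 = $10,924; Quinlan $7,550 + $19,117 = $26,667.

Ibarra: $18,795; Petrov: $21,045; Sato: $10,924; Quinlan: $26,667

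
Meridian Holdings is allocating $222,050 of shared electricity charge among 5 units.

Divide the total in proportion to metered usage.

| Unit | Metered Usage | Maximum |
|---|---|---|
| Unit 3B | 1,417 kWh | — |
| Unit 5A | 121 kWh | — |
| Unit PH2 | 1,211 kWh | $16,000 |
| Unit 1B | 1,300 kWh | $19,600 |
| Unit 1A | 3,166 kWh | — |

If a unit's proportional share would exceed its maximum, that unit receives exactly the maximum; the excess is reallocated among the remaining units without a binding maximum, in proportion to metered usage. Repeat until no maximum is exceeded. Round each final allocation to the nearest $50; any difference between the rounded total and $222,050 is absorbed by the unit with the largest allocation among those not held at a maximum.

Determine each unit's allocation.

Unit 3B: $56,150; Unit 5A: $4,800; Unit PH2: $16,000; Unit 1B: $19,600; Unit 1A: $125,500

Total metered usage = 7,215.
Pro-rata shares before constraints: Unit 3B 43,609.82; Unit 5A 3,723.92; Unit PH2 37,269.93; Unit 1B 40,009.01; Unit 1A 97,437.33.
Cap binds for Unit PH2 ($16,000), Unit 1B ($19,600); residual $186,450 reallocated over remaining metered usage 4,704.
Remaining shares: Unit 3B 56,164.89 → $56,150; Unit 5A 4,796.01 → $4,800; Unit 1A 125,489.09 → $125,500.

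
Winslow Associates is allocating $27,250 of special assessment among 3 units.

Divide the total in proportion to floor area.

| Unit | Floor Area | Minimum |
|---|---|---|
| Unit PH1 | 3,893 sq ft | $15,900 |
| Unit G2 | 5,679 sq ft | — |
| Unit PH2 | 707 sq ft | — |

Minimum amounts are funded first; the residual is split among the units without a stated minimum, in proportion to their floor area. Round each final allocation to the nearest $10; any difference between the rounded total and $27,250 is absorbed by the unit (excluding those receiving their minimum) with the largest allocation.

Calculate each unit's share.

Fund the minimums — Unit PH1 $15,900. Remaining pool $11,350.
Remaining pool split over remaining floor area 6,386: Unit G2 10,093.43 → $10,090; Unit PH2 1,256.57 → $1,260.

Unit PH1: $15,900; Unit G2: $10,090; Unit PH2: $1,260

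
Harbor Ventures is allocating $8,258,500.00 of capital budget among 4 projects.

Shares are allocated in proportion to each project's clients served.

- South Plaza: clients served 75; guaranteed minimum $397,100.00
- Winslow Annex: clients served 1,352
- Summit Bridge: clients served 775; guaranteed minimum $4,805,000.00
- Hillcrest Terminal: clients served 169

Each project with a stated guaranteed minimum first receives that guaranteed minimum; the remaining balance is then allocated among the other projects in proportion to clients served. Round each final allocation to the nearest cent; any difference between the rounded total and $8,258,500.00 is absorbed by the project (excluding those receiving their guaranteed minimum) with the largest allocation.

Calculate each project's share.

South Plaza: $397,100.00 | Winslow Annex: $2,716,800.00 | Summit Bridge: $4,805,000.00 | Hillcrest Terminal: $339,600.00

Fund the minimums — South Plaza $397,100.00; Summit Bridge $4,805,000.00. Balance $3,056,400.00.
Balance split over remaining clients served 1,521: Winslow Annex 2,716,800.0000 → $2,716,800.00; Hillcrest Terminal 339,600.0000 → $339,600.00.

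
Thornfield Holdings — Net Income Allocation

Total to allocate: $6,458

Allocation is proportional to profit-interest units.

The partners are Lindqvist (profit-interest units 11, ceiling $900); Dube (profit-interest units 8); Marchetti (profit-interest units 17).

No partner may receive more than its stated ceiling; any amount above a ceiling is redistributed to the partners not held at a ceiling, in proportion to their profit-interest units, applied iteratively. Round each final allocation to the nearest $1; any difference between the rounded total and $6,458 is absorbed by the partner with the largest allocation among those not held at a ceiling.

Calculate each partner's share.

Combined profit-interest units = 36.
Unconstrained shares: Lindqvist 1,973.28; Dube 1,435.11; Marchetti 3,049.61.
Held at cap: Lindqvist ($900); residual $5,558 reallocated over remaining profit-interest units 25.
Shares after redistribution: Dube 1,778.56 → $1,779; Marchetti 3,779.44 → $3,779.

Lindqvist: $900 · Dube: $1,779 · Marchetti: $3,779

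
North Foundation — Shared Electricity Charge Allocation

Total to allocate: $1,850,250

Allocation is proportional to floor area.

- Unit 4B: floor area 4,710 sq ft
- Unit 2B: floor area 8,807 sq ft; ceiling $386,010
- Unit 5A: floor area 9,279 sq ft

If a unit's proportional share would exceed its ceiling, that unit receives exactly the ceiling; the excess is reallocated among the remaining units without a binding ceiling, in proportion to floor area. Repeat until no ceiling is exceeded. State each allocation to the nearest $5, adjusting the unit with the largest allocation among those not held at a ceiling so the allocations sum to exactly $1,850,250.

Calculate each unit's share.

Floor area total: 22,796.
Unconstrained shares: Unit 4B 382,289.77; Unit 2B 714,825.05; Unit 5A 753,135.19.
Held at cap: Unit 2B ($386,010); balance $1,464,240 reallocated over remaining floor area 13,989.
Remaining shares: Unit 4B 492,999.53 → $493,000; Unit 5A 971,240.47 → $971,240.

Unit 4B: $493,000 · Unit 2B: $386,010 · Unit 5A: $971,240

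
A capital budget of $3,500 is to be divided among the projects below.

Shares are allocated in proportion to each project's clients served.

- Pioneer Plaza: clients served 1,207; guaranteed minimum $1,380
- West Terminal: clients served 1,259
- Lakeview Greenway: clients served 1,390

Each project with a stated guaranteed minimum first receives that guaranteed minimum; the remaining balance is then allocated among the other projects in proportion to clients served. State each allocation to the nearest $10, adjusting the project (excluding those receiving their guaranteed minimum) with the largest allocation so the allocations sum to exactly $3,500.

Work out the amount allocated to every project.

Pioneer Plaza: $1,380 | West Terminal: $1,010 | Lakeview Greenway: $1,110

Guaranteed amounts: Pioneer Plaza $1,380. Residual $2,120.
Residual split over remaining clients served 2,649: West Terminal 1,007.58 → $1,010; Lakeview Greenway 1,112.42 → $1,110.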